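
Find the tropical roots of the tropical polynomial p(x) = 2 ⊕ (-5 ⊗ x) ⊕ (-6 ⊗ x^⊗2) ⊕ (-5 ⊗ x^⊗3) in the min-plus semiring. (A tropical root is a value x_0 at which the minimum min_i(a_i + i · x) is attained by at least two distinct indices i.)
Roots: {-1, 1, 7}

Each tropical root is a break point of the lower envelope of the lines y = a_i + i · x (there are 4 lines, with slopes 0, 1, ..., 3). Only the lines that attain the minimum somewhere contribute to roots; other lines are dominated. Here the surviving (envelope) indices are i = 3, i = 2, i = 1, i = 0.
Intersections between consecutive envelope lines give the roots: for adjacent envelope indices i < j the intersection is x = (a_i − a_j) / (j − i). Reading off the sorted break points: {-1, 1, 7}.
Verification: at each break x_0, at least two indices attain the minimum of min_i(a_i + i · x_0).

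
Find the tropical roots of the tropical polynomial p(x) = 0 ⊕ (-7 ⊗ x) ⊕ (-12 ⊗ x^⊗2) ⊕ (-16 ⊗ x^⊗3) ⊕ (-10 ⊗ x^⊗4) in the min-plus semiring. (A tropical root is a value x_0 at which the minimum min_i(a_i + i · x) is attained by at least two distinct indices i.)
Roots: {-6, 4, 5, 7}

Each tropical root is a break point of the lower envelope of the lines y = a_i + i · x (there are 5 lines, with slopes 0, 1, ..., 4). Only the lines that attain the minimum somewhere contribute to roots; other lines are dominated. Here the surviving (envelope) indices are i = 4, i = 3, i = 2, i = 1, i = 0.
Intersections between consecutive envelope lines give the roots: for adjacent envelope indices i < j the intersection is x = (a_i − a_j) / (j − i). Reading off the sorted break points: {-6, 4, 5, 7}.
Verification: at each break x_0, at least two indices attain the minimum of min_i(a_i + i · x_0).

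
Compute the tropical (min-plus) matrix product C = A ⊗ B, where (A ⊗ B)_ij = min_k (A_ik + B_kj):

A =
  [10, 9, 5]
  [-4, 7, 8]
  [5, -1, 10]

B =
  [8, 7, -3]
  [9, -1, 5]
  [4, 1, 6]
A ⊗ B =
  [9, 6, 7]
  [4, 3, -7]
  [8, -2, 2]

Apply the min-plus product entry-by-entry:
  C[0][0] = min over k of (A[0][0] + B[0][0] = 10 + 8 = 18, A[0][1] + B[1][0] = 9 + 9 = 18, A[0][2] + B[2][0] = 5 + 4 = 9) = 9 (attained at k = 2)
  C[0][1] = min over k of (A[0][0] + B[0][1] = 10 + 7 = 17, A[0][1] + B[1][1] = 9 + -1 = 8, A[0][2] + B[2][1] = 5 + 1 = 6) = 6 (attained at k = 2)
  C[0][2] = min over k of (A[0][0] + B[0][2] = 10 + -3 = 7, A[0][1] + B[1][2] = 9 + 5 = 14, A[0][2] + B[2][2] = 5 + 6 = 11) = 7 (attained at k = 0)
  C[1][0] = min over k of (A[1][0] + B[0][0] = -4 + 8 = 4, A[1][1] + B[1][0] = 7 + 9 = 16, A[1][2] + B[2][0] = 8 + 4 = 12) = 4 (attained at k = 0)
  C[1][1] = min over k of (A[1][0] + B[0][1] = -4 + 7 = 3, A[1][1] + B[1][1] = 7 + -1 = 6, A[1][2] + B[2][1] = 8 + 1 = 9) = 3 (attained at k = 0)
  C[1][2] = min over k of (A[1][0] + B[0][2] = -4 + -3 = -7, A[1][1] + B[1][2] = 7 + 5 = 12, A[1][2] + B[2][2] = 8 + 6 = 14) = -7 (attained at k = 0)
  C[2][0] = min over k of (A[2][0] + B[0][0] = 5 + 8 = 13, A[2][1] + B[1][0] = -1 + 9 = 8, A[2][2] + B[2][0] = 10 + 4 = 14) = 8 (attained at k = 1)
  C[2][1] = min over k of (A[2][0] + B[0][1] = 5 + 7 = 12, A[2][1] + B[1][1] = -1 + -1 = -2, A[2][2] + B[2][1] = 10 + 1 = 11) = -2 (attained at k = 1)
  C[2][2] = min over k of (A[2][0] + B[0][2] = 5 + -3 = 2, A[2][1] + B[1][2] = -1 + 5 = 4, A[2][2] + B[2][2] = 10 + 6 = 16) = 2 (attained at k = 0)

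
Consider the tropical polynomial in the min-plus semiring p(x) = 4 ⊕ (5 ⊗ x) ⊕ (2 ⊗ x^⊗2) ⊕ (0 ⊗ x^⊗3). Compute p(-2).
p(-2) = -6

A tropical monomial a ⊗ x^⊗i evaluates to a + i · x. Evaluating each term at x = -2:
  Term 0 contributes 4 + 0 · -2 = 4
  Term 1 contributes 5 + 1 · -2 = 3
  Term 2 contributes 2 + 2 · -2 = -2
  Term 3 contributes 0 + 3 · -2 = -6
p(-2) = ⊕ of these = min[4, 3, -2, -6] = -6.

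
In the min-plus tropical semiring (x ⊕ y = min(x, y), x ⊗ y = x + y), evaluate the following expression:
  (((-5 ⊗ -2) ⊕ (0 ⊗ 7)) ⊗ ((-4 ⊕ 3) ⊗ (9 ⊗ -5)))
(((-5 ⊗ -2) ⊕ (0 ⊗ 7)) ⊗ ((-4 ⊕ 3) ⊗ (9 ⊗ -5))) = -7

Expand innermost to outermost. Recall ⊕ takes the minimum of its arguments and ⊗ takes their sum. Working out the expression (((-5 ⊗ -2) ⊕ (0 ⊗ 7)) ⊗ ((-4 ⊕ 3) ⊗ (9 ⊗ -5))) gives -7.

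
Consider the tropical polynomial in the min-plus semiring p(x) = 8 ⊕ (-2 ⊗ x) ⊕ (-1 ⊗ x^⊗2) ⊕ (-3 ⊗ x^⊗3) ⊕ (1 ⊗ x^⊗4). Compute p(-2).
p(-2) = -9

A tropical monomial a ⊗ x^⊗i evaluates to a + i · x. Evaluating each term at x = -2:
  Term 0 contributes 8 + 0 · -2 = 8
  Term 1 contributes -2 + 1 · -2 = -4
  Term 2 contributes -1 + 2 · -2 = -5
  Term 3 contributes -3 + 3 · -2 = -9
  Term 4 contributes 1 + 4 · -2 = -7
p(-2) = ⊕ of these = min[8, -4, -5, -9, -7] = -9.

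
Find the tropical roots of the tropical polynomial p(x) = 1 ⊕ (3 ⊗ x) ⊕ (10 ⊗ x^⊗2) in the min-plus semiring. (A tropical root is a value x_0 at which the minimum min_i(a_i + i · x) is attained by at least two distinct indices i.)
Roots: {-7, -2}

Each tropical root is a break point of the lower envelope of the lines y = a_i + i · x (there are 3 lines, with slopes 0, 1, ..., 2). Only the lines that attain the minimum somewhere contribute to roots; other lines are dominated. Here the surviving (envelope) indices are i = 2, i = 1, i = 0.
Intersections between consecutive envelope lines give the roots: for adjacent envelope indices i < j the intersection is x = (a_i − a_j) / (j − i). Reading off the sorted break points: {-7, -2}.
Verification: at each break x_0, at least two indices attain the minimum of min_i(a_i + i · x_0).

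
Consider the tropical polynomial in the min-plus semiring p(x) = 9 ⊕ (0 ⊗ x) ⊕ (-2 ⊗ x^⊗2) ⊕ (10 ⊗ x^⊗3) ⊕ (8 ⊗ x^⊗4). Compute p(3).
p(3) = 3

A tropical monomial a ⊗ x^⊗i evaluates to a + i · x. Evaluating each term at x = 3:
  Term 0 contributes 9 + 0 · 3 = 9
  Term 1 contributes 0 + 1 · 3 = 3
  Term 2 contributes -2 + 2 · 3 = 4
  Term 3 contributes 10 + 3 · 3 = 19
  Term 4 contributes 8 + 4 · 3 = 20
p(3) = ⊕ of these = min[9, 3, 4, 19, 20] = 3.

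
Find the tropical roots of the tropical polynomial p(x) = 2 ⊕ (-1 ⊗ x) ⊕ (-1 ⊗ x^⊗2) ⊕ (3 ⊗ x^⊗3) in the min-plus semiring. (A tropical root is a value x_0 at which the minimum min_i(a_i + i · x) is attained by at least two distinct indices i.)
Roots: {-4, 0, 3}

Each tropical root is a break point of the lower envelope of the lines y = a_i + i · x (there are 4 lines, with slopes 0, 1, ..., 3). Only the lines that attain the minimum somewhere contribute to roots; other lines are dominated. Here the surviving (envelope) indices are i = 3, i = 2, i = 1, i = 0.
Intersections between consecutive envelope lines give the roots: for adjacent envelope indices i < j the intersection is x = (a_i − a_j) / (j − i). Reading off the sorted break points: {-4, 0, 3}.
Verification: at each break x_0, at least two indices attain the minimum of min_i(a_i + i · x_0).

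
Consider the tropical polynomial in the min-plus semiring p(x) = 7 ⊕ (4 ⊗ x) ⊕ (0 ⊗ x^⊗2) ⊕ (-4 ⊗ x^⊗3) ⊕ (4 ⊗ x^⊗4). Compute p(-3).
p(-3) = -13

A tropical monomial a ⊗ x^⊗i evaluates to a + i · x. Evaluating each term at x = -3:
  Term 0 contributes 7 + 0 · -3 = 7
  Term 1 contributes 4 + 1 · -3 = 1
  Term 2 contributes 0 + 2 · -3 = -6
  Term 3 contributes -4 + 3 · -3 = -13
  Term 4 contributes 4 + 4 · -3 = -8
p(-3) = ⊕ of these = min[7, 1, -6, -13, -8] = -13.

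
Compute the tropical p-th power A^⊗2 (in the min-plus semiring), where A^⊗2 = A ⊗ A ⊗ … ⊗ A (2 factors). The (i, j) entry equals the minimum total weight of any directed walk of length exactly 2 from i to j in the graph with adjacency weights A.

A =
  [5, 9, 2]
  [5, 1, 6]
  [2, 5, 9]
A^⊗2 =
  [4, 7, 7]
  [6, 2, 7]
  [7, 6, 4]

Each entry (A^⊗2)_ij equals the minimum over all length-2 walks i = v_0 → v_1 → … → v_2 = j of Σ_t A[v_t][v_{t+1}]. For example, for (i, j) = (0, 2) we minimise over 3 possible intermediate vertex sequences; the minimum is 7, attained along the walk 0 → 0 → 2.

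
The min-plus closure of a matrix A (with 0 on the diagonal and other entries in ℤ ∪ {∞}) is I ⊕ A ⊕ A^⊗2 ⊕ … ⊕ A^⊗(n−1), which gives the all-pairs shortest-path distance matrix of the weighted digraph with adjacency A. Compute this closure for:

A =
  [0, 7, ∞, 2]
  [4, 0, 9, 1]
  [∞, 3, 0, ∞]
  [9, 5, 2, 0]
Closure =
  [0, 7, 4, 2]
  [4, 0, 3, 1]
  [7, 3, 0, 4]
  [9, 5, 2, 0]

This is the Floyd-Warshall all-pairs shortest-path computation. For each intermediate vertex k = 0, 1, …, 3, update dist[i][j] ← min(dist[i][j], dist[i][k] + dist[k][j]). The final matrix gives, for each (i, j), the minimum total weight of any directed path from i to j (possibly empty when i = j).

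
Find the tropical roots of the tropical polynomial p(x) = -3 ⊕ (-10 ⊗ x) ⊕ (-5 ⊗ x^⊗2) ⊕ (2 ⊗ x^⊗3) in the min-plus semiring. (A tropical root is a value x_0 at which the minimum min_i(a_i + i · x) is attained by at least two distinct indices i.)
Roots: {-7, -5, 7}

Each tropical root is a break point of the lower envelope of the lines y = a_i + i · x (there are 4 lines, with slopes 0, 1, ..., 3). Only the lines that attain the minimum somewhere contribute to roots; other lines are dominated. Here the surviving (envelope) indices are i = 3, i = 2, i = 1, i = 0.
Intersections between consecutive envelope lines give the roots: for adjacent envelope indices i < j the intersection is x = (a_i − a_j) / (j − i). Reading off the sorted break points: {-7, -5, 7}.
Verification: at each break x_0, at least two indices attain the minimum of min_i(a_i + i · x_0).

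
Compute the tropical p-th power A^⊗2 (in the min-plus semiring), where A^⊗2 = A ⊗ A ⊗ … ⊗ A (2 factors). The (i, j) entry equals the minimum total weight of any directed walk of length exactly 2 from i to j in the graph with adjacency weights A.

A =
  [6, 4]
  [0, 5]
A^⊗2 =
  [4, 9]
  [5, 4]

Each entry (A^⊗2)_ij equals the minimum over all length-2 walks i = v_0 → v_1 → … → v_2 = j of Σ_t A[v_t][v_{t+1}]. For example, for (i, j) = (0, 1) we minimise over 2 possible intermediate vertex sequences; the minimum is 9, attained along the walk 0 → 1 → 1.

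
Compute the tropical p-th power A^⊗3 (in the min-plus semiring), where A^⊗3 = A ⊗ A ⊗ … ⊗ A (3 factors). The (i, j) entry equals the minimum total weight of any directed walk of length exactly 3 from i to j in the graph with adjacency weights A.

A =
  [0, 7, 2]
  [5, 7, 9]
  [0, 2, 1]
A^⊗3 =
  [0, 4, 2]
  [5, 9, 7]
  [0, 4, 2]

Each entry (A^⊗3)_ij equals the minimum over all length-3 walks i = v_0 → v_1 → … → v_3 = j of Σ_t A[v_t][v_{t+1}]. For example, for (i, j) = (0, 2) we minimise over 9 possible intermediate vertex sequences; the minimum is 2, attained along the walk 0 → 0 → 0 → 2.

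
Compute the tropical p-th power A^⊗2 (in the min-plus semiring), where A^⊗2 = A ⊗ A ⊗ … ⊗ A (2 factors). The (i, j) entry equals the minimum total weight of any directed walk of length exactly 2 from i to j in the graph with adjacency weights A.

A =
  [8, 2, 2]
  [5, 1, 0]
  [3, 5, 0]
A^⊗2 =
  [5, 3, 2]
  [3, 2, 0]
  [3, 5, 0]

Each entry (A^⊗2)_ij equals the minimum over all length-2 walks i = v_0 → v_1 → … → v_2 = j of Σ_t A[v_t][v_{t+1}]. For example, for (i, j) = (0, 2) we minimise over 3 possible intermediate vertex sequences; the minimum is 2, attained along the walk 0 → 1 → 2.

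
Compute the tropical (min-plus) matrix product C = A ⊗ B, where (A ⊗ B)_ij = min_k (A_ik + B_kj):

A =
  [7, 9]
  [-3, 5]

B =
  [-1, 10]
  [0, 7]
A ⊗ B =
  [6, 16]
  [-4, 7]

Apply the min-plus product entry-by-entry:
  C[0][0] = min over k of (A[0][0] + B[0][0] = 7 + -1 = 6, A[0][1] + B[1][0] = 9 + 0 = 9) = 6 (attained at k = 0)
  C[0][1] = min over k of (A[0][0] + B[0][1] = 7 + 10 = 17, A[0][1] + B[1][1] = 9 + 7 = 16) = 16 (attained at k = 1)
  C[1][0] = min over k of (A[1][0] + B[0][0] = -3 + -1 = -4, A[1][1] + B[1][0] = 5 + 0 = 5) = -4 (attained at k = 0)
  C[1][1] = min over k of (A[1][0] + B[0][1] = -3 + 10 = 7, A[1][1] + B[1][1] = 5 + 7 = 12) = 7 (attained at k = 0)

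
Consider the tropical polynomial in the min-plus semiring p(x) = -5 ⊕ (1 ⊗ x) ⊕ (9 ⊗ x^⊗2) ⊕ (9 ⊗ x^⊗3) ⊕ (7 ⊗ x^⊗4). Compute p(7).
p(7) = -5

A tropical monomial a ⊗ x^⊗i evaluates to a + i · x. Evaluating each term at x = 7:
  Term 0 contributes -5 + 0 · 7 = -5
  Term 1 contributes 1 + 1 · 7 = 8
  Term 2 contributes 9 + 2 · 7 = 23
  Term 3 contributes 9 + 3 · 7 = 30
  Term 4 contributes 7 + 4 · 7 = 35
p(7) = ⊕ of these = min[-5, 8, 23, 30, 35] = -5.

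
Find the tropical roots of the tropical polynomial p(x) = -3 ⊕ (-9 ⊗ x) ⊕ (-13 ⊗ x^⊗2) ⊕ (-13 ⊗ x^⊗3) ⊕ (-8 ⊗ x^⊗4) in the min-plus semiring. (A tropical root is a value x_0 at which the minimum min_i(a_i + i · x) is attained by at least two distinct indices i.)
Roots: {-5, 0, 4, 6}

Each tropical root is a break point of the lower envelope of the lines y = a_i + i · x (there are 5 lines, with slopes 0, 1, ..., 4). Only the lines that attain the minimum somewhere contribute to roots; other lines are dominated. Here the surviving (envelope) indices are i = 4, i = 3, i = 2, i = 1, i = 0.
Intersections between consecutive envelope lines give the roots: for adjacent envelope indices i < j the intersection is x = (a_i − a_j) / (j − i). Reading off the sorted break points: {-5, 0, 4, 6}.
Verification: at each break x_0, at least two indices attain the minimum of min_i(a_i + i · x_0).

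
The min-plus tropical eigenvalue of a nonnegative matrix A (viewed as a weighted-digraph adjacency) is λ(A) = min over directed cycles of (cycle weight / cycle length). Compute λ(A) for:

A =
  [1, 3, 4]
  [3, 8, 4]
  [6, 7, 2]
λ(A) = 1

Enumerate directed cycles and compute their means (weight / length). Sample:
  cycle 0 → 0: weight = 1, length = 1, mean = 1/1 ≈ 1.000
  cycle 1 → 1: weight = 8, length = 1, mean = 8/1 ≈ 8.000
  cycle 2 → 2: weight = 2, length = 1, mean = 2/1 ≈ 2.000
  cycle 0 → 1 → 0: weight = 6, length = 2, mean = 6/2 ≈ 3.000
  cycle 0 → 2 → 0: weight = 10, length = 2, mean = 10/2 ≈ 5.000
  cycle 1 → 0 → 1: weight = 6, length = 2, mean = 6/2 ≈ 3.000
Minimum mean = 1.000, attained e.g. along the cycle 0 → 0 with weight 1 and length 1. So λ(A) = 1/1 = 1.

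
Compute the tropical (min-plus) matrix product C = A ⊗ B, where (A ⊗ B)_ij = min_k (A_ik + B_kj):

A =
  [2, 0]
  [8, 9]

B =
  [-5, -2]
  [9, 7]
A ⊗ B =
  [-3, 0]
  [3, 6]

Apply the min-plus product entry-by-entry:
  C[0][0] = min over k of (A[0][0] + B[0][0] = 2 + -5 = -3, A[0][1] + B[1][0] = 0 + 9 = 9) = -3 (attained at k = 0)
  C[0][1] = min over k of (A[0][0] + B[0][1] = 2 + -2 = 0, A[0][1] + B[1][1] = 0 + 7 = 7) = 0 (attained at k = 0)
  C[1][0] = min over k of (A[1][0] + B[0][0] = 8 + -5 = 3, A[1][1] + B[1][0] = 9 + 9 = 18) = 3 (attained at k = 0)
  C[1][1] = min over k of (A[1][0] + B[0][1] = 8 + -2 = 6, A[1][1] + B[1][1] = 9 + 7 = 16) = 6 (attained at k = 0)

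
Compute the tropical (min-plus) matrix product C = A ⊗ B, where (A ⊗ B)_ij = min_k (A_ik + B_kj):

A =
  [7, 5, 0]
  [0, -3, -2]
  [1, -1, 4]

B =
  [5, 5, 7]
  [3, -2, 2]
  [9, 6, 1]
A ⊗ B =
  [8, 3, 1]
  [0, -5, -1]
  [2, -3, 1]

Apply the min-plus product entry-by-entry:
  C[0][0] = min over k of (A[0][0] + B[0][0] = 7 + 5 = 12, A[0][1] + B[1][0] = 5 + 3 = 8, A[0][2] + B[2][0] = 0 + 9 = 9) = 8 (attained at k = 1)
  C[0][1] = min over k of (A[0][0] + B[0][1] = 7 + 5 = 12, A[0][1] + B[1][1] = 5 + -2 = 3, A[0][2] + B[2][1] = 0 + 6 = 6) = 3 (attained at k = 1)
  C[0][2] = min over k of (A[0][0] + B[0][2] = 7 + 7 = 14, A[0][1] + B[1][2] = 5 + 2 = 7, A[0][2] + B[2][2] = 0 + 1 = 1) = 1 (attained at k = 2)
  C[1][0] = min over k of (A[1][0] + B[0][0] = 0 + 5 = 5, A[1][1] + B[1][0] = -3 + 3 = 0, A[1][2] + B[2][0] = -2 + 9 = 7) = 0 (attained at k = 1)
  C[1][1] = min over k of (A[1][0] + B[0][1] = 0 + 5 = 5, A[1][1] + B[1][1] = -3 + -2 = -5, A[1][2] + B[2][1] = -2 + 6 = 4) = -5 (attained at k = 1)
  C[1][2] = min over k of (A[1][0] + B[0][2] = 0 + 7 = 7, A[1][1] + B[1][2] = -3 + 2 = -1, A[1][2] + B[2][2] = -2 + 1 = -1) = -1 (attained at k = 1)
  C[2][0] = min over k of (A[2][0] + B[0][0] = 1 + 5 = 6, A[2][1] + B[1][0] = -1 + 3 = 2, A[2][2] + B[2][0] = 4 + 9 = 13) = 2 (attained at k = 1)
  C[2][1] = min over k of (A[2][0] + B[0][1] = 1 + 5 = 6, A[2][1] + B[1][1] = -1 + -2 = -3, A[2][2] + B[2][1] = 4 + 6 = 10) = -3 (attained at k = 1)
  C[2][2] = min over k of (A[2][0] + B[0][2] = 1 + 7 = 8, A[2][1] + B[1][2] = -1 + 2 = 1, A[2][2] + B[2][2] = 4 + 1 = 5) = 1 (attained at k = 1)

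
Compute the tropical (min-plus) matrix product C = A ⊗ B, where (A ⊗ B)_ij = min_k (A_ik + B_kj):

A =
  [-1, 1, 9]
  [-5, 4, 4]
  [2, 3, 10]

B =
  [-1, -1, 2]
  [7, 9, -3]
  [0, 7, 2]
A ⊗ B =
  [-2, -2, -2]
  [-6, -6, -3]
  [1, 1, 0]

Apply the min-plus product entry-by-entry:
  C[0][0] = min over k of (A[0][0] + B[0][0] = -1 + -1 = -2, A[0][1] + B[1][0] = 1 + 7 = 8, A[0][2] + B[2][0] = 9 + 0 = 9) = -2 (attained at k = 0)
  C[0][1] = min over k of (A[0][0] + B[0][1] = -1 + -1 = -2, A[0][1] + B[1][1] = 1 + 9 = 10, A[0][2] + B[2][1] = 9 + 7 = 16) = -2 (attained at k = 0)
  C[0][2] = min over k of (A[0][0] + B[0][2] = -1 + 2 = 1, A[0][1] + B[1][2] = 1 + -3 = -2, A[0][2] + B[2][2] = 9 + 2 = 11) = -2 (attained at k = 1)
  C[1][0] = min over k of (A[1][0] + B[0][0] = -5 + -1 = -6, A[1][1] + B[1][0] = 4 + 7 = 11, A[1][2] + B[2][0] = 4 + 0 = 4) = -6 (attained at k = 0)
  C[1][1] = min over k of (A[1][0] + B[0][1] = -5 + -1 = -6, A[1][1] + B[1][1] = 4 + 9 = 13, A[1][2] + B[2][1] = 4 + 7 = 11) = -6 (attained at k = 0)
  C[1][2] = min over k of (A[1][0] + B[0][2] = -5 + 2 = -3, A[1][1] + B[1][2] = 4 + -3 = 1, A[1][2] + B[2][2] = 4 + 2 = 6) = -3 (attained at k = 0)
  C[2][0] = min over k of (A[2][0] + B[0][0] = 2 + -1 = 1, A[2][1] + B[1][0] = 3 + 7 = 10, A[2][2] + B[2][0] = 10 + 0 = 10) = 1 (attained at k = 0)
  C[2][1] = min over k of (A[2][0] + B[0][1] = 2 + -1 = 1, A[2][1] + B[1][1] = 3 + 9 = 12, A[2][2] + B[2][1] = 10 + 7 = 17) = 1 (attained at k = 0)
  C[2][2] = min over k of (A[2][0] + B[0][2] = 2 + 2 = 4, A[2][1] + B[1][2] = 3 + -3 = 0, A[2][2] + B[2][2] = 10 + 2 = 12) = 0 (attained at k = 1)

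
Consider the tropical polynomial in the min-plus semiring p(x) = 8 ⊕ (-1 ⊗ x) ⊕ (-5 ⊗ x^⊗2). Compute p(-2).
p(-2) = -9

A tropical monomial a ⊗ x^⊗i evaluates to a + i · x. Evaluating each term at x = -2:
  Term 0 contributes 8 + 0 · -2 = 8
  Term 1 contributes -1 + 1 · -2 = -3
  Term 2 contributes -5 + 2 · -2 = -9
p(-2) = ⊕ of these = min[8, -3, -9] = -9.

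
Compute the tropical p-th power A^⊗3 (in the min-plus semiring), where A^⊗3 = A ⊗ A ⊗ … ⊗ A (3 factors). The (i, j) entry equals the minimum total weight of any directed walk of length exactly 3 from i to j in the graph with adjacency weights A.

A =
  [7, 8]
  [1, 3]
A^⊗3 =
  [12, 14]
  [7, 9]

Each entry (A^⊗3)_ij equals the minimum over all length-3 walks i = v_0 → v_1 → … → v_3 = j of Σ_t A[v_t][v_{t+1}]. For example, for (i, j) = (0, 1) we minimise over 4 possible intermediate vertex sequences; the minimum is 14, attained along the walk 0 → 1 → 1 → 1.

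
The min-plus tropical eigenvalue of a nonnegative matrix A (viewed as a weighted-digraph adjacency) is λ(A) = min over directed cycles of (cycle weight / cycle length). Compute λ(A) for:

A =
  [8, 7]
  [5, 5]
λ(A) = 5

Enumerate directed cycles and compute their means (weight / length). Sample:
  cycle 0 → 0: weight = 8, length = 1, mean = 8/1 ≈ 8.000
  cycle 1 → 1: weight = 5, length = 1, mean = 5/1 ≈ 5.000
  cycle 0 → 1 → 0: weight = 12, length = 2, mean = 12/2 ≈ 6.000
  cycle 1 → 0 → 1: weight = 12, length = 2, mean = 12/2 ≈ 6.000
Minimum mean = 5.000, attained e.g. along the cycle 1 → 1 with weight 5 and length 1. So λ(A) = 5/1 = 5.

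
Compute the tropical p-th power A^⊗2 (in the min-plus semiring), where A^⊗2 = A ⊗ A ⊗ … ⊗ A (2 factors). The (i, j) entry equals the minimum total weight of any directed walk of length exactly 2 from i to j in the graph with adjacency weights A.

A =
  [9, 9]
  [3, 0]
A^⊗2 =
  [12, 9]
  [3, 0]

Each entry (A^⊗2)_ij equals the minimum over all length-2 walks i = v_0 → v_1 → … → v_2 = j of Σ_t A[v_t][v_{t+1}]. For example, for (i, j) = (0, 1) we minimise over 2 possible intermediate vertex sequences; the minimum is 9, attained along the walk 0 → 1 → 1.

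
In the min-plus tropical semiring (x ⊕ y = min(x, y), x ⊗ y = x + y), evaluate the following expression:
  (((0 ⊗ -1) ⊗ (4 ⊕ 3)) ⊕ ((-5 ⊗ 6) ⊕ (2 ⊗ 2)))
(((0 ⊗ -1) ⊗ (4 ⊕ 3)) ⊕ ((-5 ⊗ 6) ⊕ (2 ⊗ 2))) = 1

Expand innermost to outermost. Recall ⊕ takes the minimum of its arguments and ⊗ takes their sum. Working out the expression (((0 ⊗ -1) ⊗ (4 ⊕ 3)) ⊕ ((-5 ⊗ 6) ⊕ (2 ⊗ 2))) gives 1.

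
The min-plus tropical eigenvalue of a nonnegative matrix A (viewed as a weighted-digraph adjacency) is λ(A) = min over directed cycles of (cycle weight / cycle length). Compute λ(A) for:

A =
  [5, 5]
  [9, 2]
λ(A) = 2

Enumerate directed cycles and compute their means (weight / length). Sample:
  cycle 0 → 0: weight = 5, length = 1, mean = 5/1 ≈ 5.000
  cycle 1 → 1: weight = 2, length = 1, mean = 2/1 ≈ 2.000
  cycle 0 → 1 → 0: weight = 14, length = 2, mean = 14/2 ≈ 7.000
  cycle 1 → 0 → 1: weight = 14, length = 2, mean = 14/2 ≈ 7.000
Minimum mean = 2.000, attained e.g. along the cycle 1 → 1 with weight 2 and length 1. So λ(A) = 2/1 = 2.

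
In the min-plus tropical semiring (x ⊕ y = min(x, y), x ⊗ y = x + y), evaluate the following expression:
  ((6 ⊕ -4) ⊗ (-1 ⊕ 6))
((6 ⊕ -4) ⊗ (-1 ⊕ 6)) = -5

Expand innermost to outermost. Recall ⊕ takes the minimum of its arguments and ⊗ takes their sum. Working out the expression ((6 ⊕ -4) ⊗ (-1 ⊕ 6)) gives -5.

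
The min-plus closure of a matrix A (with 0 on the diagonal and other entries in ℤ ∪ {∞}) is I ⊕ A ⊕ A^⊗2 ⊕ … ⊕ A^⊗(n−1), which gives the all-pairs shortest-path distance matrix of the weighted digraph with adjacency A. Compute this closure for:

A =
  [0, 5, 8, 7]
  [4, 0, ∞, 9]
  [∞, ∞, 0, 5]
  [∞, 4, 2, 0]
Closure =
  [0, 5, 8, 7]
  [4, 0, 11, 9]
  [13, 9, 0, 5]
  [8, 4, 2, 0]

This is the Floyd-Warshall all-pairs shortest-path computation. For each intermediate vertex k = 0, 1, …, 3, update dist[i][j] ← min(dist[i][j], dist[i][k] + dist[k][j]). The final matrix gives, for each (i, j), the minimum total weight of any directed path from i to j (possibly empty when i = j).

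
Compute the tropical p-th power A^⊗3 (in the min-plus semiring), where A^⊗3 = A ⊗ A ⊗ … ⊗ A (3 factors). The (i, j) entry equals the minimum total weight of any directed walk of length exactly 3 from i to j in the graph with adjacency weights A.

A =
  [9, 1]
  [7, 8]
A^⊗3 =
  [16, 9]
  [15, 16]

Each entry (A^⊗3)_ij equals the minimum over all length-3 walks i = v_0 → v_1 → … → v_3 = j of Σ_t A[v_t][v_{t+1}]. For example, for (i, j) = (0, 1) we minimise over 4 possible intermediate vertex sequences; the minimum is 9, attained along the walk 0 → 1 → 0 → 1.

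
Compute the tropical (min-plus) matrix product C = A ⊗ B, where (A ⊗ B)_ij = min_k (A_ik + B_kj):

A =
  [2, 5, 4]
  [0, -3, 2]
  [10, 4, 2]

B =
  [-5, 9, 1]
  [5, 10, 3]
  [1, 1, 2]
A ⊗ B =
  [-3, 5, 3]
  [-5, 3, 0]
  [3, 3, 4]

Apply the min-plus product entry-by-entry:
  C[0][0] = min over k of (A[0][0] + B[0][0] = 2 + -5 = -3, A[0][1] + B[1][0] = 5 + 5 = 10, A[0][2] + B[2][0] = 4 + 1 = 5) = -3 (attained at k = 0)
  C[0][1] = min over k of (A[0][0] + B[0][1] = 2 + 9 = 11, A[0][1] + B[1][1] = 5 + 10 = 15, A[0][2] + B[2][1] = 4 + 1 = 5) = 5 (attained at k = 2)
  C[0][2] = min over k of (A[0][0] + B[0][2] = 2 + 1 = 3, A[0][1] + B[1][2] = 5 + 3 = 8, A[0][2] + B[2][2] = 4 + 2 = 6) = 3 (attained at k = 0)
  C[1][0] = min over k of (A[1][0] + B[0][0] = 0 + -5 = -5, A[1][1] + B[1][0] = -3 + 5 = 2, A[1][2] + B[2][0] = 2 + 1 = 3) = -5 (attained at k = 0)
  C[1][1] = min over k of (A[1][0] + B[0][1] = 0 + 9 = 9, A[1][1] + B[1][1] = -3 + 10 = 7, A[1][2] + B[2][1] = 2 + 1 = 3) = 3 (attained at k = 2)
  C[1][2] = min over k of (A[1][0] + B[0][2] = 0 + 1 = 1, A[1][1] + B[1][2] = -3 + 3 = 0, A[1][2] + B[2][2] = 2 + 2 = 4) = 0 (attained at k = 1)
  C[2][0] = min over k of (A[2][0] + B[0][0] = 10 + -5 = 5, A[2][1] + B[1][0] = 4 + 5 = 9, A[2][2] + B[2][0] = 2 + 1 = 3) = 3 (attained at k = 2)
  C[2][1] = min over k of (A[2][0] + B[0][1] = 10 + 9 = 19, A[2][1] + B[1][1] = 4 + 10 = 14, A[2][2] + B[2][1] = 2 + 1 = 3) = 3 (attained at k = 2)
  C[2][2] = min over k of (A[2][0] + B[0][2] = 10 + 1 = 11, A[2][1] + B[1][2] = 4 + 3 = 7, A[2][2] + B[2][2] = 2 + 2 = 4) = 4 (attained at k = 2)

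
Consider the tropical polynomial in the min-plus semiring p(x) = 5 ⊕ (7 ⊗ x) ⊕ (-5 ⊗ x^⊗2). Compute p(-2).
p(-2) = -9

A tropical monomial a ⊗ x^⊗i evaluates to a + i · x. Evaluating each term at x = -2:
  Term 0 contributes 5 + 0 · -2 = 5
  Term 1 contributes 7 + 1 · -2 = 5
  Term 2 contributes -5 + 2 · -2 = -9
p(-2) = ⊕ of these = min[5, 5, -9] = -9.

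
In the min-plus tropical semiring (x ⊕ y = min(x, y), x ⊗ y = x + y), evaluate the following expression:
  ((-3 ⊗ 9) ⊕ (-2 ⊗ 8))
((-3 ⊗ 9) ⊕ (-2 ⊗ 8)) = 6

Expand innermost to outermost. Recall ⊕ takes the minimum of its arguments and ⊗ takes their sum. Working out the expression ((-3 ⊗ 9) ⊕ (-2 ⊗ 8)) gives 6.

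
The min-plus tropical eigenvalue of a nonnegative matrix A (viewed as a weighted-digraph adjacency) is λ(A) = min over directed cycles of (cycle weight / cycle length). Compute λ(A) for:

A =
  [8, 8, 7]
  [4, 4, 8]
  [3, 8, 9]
λ(A) = 4

Enumerate directed cycles and compute their means (weight / length). Sample:
  cycle 0 → 0: weight = 8, length = 1, mean = 8/1 ≈ 8.000
  cycle 1 → 1: weight = 4, length = 1, mean = 4/1 ≈ 4.000
  cycle 2 → 2: weight = 9, length = 1, mean = 9/1 ≈ 9.000
  cycle 0 → 1 → 0: weight = 12, length = 2, mean = 12/2 ≈ 6.000
  cycle 0 → 2 → 0: weight = 10, length = 2, mean = 10/2 ≈ 5.000
  cycle 1 → 0 → 1: weight = 12, length = 2, mean = 12/2 ≈ 6.000
Minimum mean = 4.000, attained e.g. along the cycle 1 → 1 with weight 4 and length 1. So λ(A) = 4/1 = 4.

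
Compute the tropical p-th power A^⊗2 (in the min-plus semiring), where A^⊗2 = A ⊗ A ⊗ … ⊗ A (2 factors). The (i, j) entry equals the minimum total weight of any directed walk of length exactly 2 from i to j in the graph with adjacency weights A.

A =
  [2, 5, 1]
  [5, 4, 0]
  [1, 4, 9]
A^⊗2 =
  [2, 5, 3]
  [1, 4, 4]
  [3, 6, 2]

Each entry (A^⊗2)_ij equals the minimum over all length-2 walks i = v_0 → v_1 → … → v_2 = j of Σ_t A[v_t][v_{t+1}]. For example, for (i, j) = (0, 2) we minimise over 3 possible intermediate vertex sequences; the minimum is 3, attained along the walk 0 → 0 → 2.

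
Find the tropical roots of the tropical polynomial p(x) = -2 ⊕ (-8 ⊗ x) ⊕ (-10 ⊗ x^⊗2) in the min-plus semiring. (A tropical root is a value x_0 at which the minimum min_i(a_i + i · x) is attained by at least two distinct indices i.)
Roots: {2, 6}

Each tropical root is a break point of the lower envelope of the lines y = a_i + i · x (there are 3 lines, with slopes 0, 1, ..., 2). Only the lines that attain the minimum somewhere contribute to roots; other lines are dominated. Here the surviving (envelope) indices are i = 2, i = 1, i = 0.
Intersections between consecutive envelope lines give the roots: for adjacent envelope indices i < j the intersection is x = (a_i − a_j) / (j − i). Reading off the sorted break points: {2, 6}.
Verification: at each break x_0, at least two indices attain the minimum of min_i(a_i + i · x_0).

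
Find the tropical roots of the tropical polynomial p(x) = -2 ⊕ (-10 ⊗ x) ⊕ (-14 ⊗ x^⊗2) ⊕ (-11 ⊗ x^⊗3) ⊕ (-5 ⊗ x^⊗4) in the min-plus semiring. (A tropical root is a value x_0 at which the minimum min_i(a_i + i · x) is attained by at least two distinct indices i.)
Roots: {-6, -3, 4, 8}

Each tropical root is a break point of the lower envelope of the lines y = a_i + i · x (there are 5 lines, with slopes 0, 1, ..., 4). Only the lines that attain the minimum somewhere contribute to roots; other lines are dominated. Here the surviving (envelope) indices are i = 4, i = 3, i = 2, i = 1, i = 0.
Intersections between consecutive envelope lines give the roots: for adjacent envelope indices i < j the intersection is x = (a_i − a_j) / (j − i). Reading off the sorted break points: {-6, -3, 4, 8}.
Verification: at each break x_0, at least two indices attain the minimum of min_i(a_i + i · x_0).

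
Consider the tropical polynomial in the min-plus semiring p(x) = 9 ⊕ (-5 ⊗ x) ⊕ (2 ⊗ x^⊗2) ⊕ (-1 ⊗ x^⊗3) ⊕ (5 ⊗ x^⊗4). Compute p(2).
p(2) = -3

A tropical monomial a ⊗ x^⊗i evaluates to a + i · x. Evaluating each term at x = 2:
  Term 0 contributes 9 + 0 · 2 = 9
  Term 1 contributes -5 + 1 · 2 = -3
  Term 2 contributes 2 + 2 · 2 = 6
  Term 3 contributes -1 + 3 · 2 = 5
  Term 4 contributes 5 + 4 · 2 = 13
p(2) = ⊕ of these = min[9, -3, 6, 5, 13] = -3.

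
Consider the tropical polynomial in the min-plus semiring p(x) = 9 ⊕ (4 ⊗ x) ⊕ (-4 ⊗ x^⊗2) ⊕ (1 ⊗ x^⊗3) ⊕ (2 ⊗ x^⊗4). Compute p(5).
p(5) = 6

A tropical monomial a ⊗ x^⊗i evaluates to a + i · x. Evaluating each term at x = 5:
  Term 0 contributes 9 + 0 · 5 = 9
  Term 1 contributes 4 + 1 · 5 = 9
  Term 2 contributes -4 + 2 · 5 = 6
  Term 3 contributes 1 + 3 · 5 = 16
  Term 4 contributes 2 + 4 · 5 = 22
p(5) = ⊕ of these = min[9, 9, 6, 16, 22] = 6.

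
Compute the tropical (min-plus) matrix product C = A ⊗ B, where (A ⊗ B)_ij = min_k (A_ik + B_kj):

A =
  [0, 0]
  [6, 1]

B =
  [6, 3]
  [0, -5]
A ⊗ B =
  [0, -5]
  [1, -4]

Apply the min-plus product entry-by-entry:
  C[0][0] = min over k of (A[0][0] + B[0][0] = 0 + 6 = 6, A[0][1] + B[1][0] = 0 + 0 = 0) = 0 (attained at k = 1)
  C[0][1] = min over k of (A[0][0] + B[0][1] = 0 + 3 = 3, A[0][1] + B[1][1] = 0 + -5 = -5) = -5 (attained at k = 1)
  C[1][0] = min over k of (A[1][0] + B[0][0] = 6 + 6 = 12, A[1][1] + B[1][0] = 1 + 0 = 1) = 1 (attained at k = 1)
  C[1][1] = min over k of (A[1][0] + B[0][1] = 6 + 3 = 9, A[1][1] + B[1][1] = 1 + -5 = -4) = -4 (attained at k = 1)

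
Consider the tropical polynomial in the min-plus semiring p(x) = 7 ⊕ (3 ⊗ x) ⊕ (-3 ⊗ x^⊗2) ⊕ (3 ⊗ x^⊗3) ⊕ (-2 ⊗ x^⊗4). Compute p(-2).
p(-2) = -10

A tropical monomial a ⊗ x^⊗i evaluates to a + i · x. Evaluating each term at x = -2:
  Term 0 contributes 7 + 0 · -2 = 7
  Term 1 contributes 3 + 1 · -2 = 1
  Term 2 contributes -3 + 2 · -2 = -7
  Term 3 contributes 3 + 3 · -2 = -3
  Term 4 contributes -2 + 4 · -2 = -10
p(-2) = ⊕ of these = min[7, 1, -7, -3, -10] = -10.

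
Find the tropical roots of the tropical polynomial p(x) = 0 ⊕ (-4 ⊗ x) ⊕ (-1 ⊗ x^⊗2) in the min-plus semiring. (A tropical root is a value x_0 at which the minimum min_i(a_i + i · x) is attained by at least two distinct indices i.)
Roots: {-3, 4}

Each tropical root is a break point of the lower envelope of the lines y = a_i + i · x (there are 3 lines, with slopes 0, 1, ..., 2). Only the lines that attain the minimum somewhere contribute to roots; other lines are dominated. Here the surviving (envelope) indices are i = 2, i = 1, i = 0.
Intersections between consecutive envelope lines give the roots: for adjacent envelope indices i < j the intersection is x = (a_i − a_j) / (j − i). Reading off the sorted break points: {-3, 4}.
Verification: at each break x_0, at least two indices attain the minimum of min_i(a_i + i · x_0).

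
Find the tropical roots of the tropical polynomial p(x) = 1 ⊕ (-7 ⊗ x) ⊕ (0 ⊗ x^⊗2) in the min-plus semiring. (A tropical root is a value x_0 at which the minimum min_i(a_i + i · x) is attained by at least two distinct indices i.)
Roots: {-7, 8}

Each tropical root is a break point of the lower envelope of the lines y = a_i + i · x (there are 3 lines, with slopes 0, 1, ..., 2). Only the lines that attain the minimum somewhere contribute to roots; other lines are dominated. Here the surviving (envelope) indices are i = 2, i = 1, i = 0.
Intersections between consecutive envelope lines give the roots: for adjacent envelope indices i < j the intersection is x = (a_i − a_j) / (j − i). Reading off the sorted break points: {-7, 8}.
Verification: at each break x_0, at least two indices attain the minimum of min_i(a_i + i · x_0).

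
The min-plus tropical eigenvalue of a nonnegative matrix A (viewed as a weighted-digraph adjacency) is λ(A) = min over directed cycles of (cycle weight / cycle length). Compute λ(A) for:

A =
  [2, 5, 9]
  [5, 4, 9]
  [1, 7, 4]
λ(A) = 2

Enumerate directed cycles and compute their means (weight / length). Sample:
  cycle 0 → 0: weight = 2, length = 1, mean = 2/1 ≈ 2.000
  cycle 1 → 1: weight = 4, length = 1, mean = 4/1 ≈ 4.000
  cycle 2 → 2: weight = 4, length = 1, mean = 4/1 ≈ 4.000
  cycle 0 → 1 → 0: weight = 10, length = 2, mean = 10/2 ≈ 5.000
  cycle 0 → 2 → 0: weight = 10, length = 2, mean = 10/2 ≈ 5.000
  cycle 1 → 0 → 1: weight = 10, length = 2, mean = 10/2 ≈ 5.000
Minimum mean = 2.000, attained e.g. along the cycle 0 → 0 with weight 2 and length 1. So λ(A) = 2/1 = 2.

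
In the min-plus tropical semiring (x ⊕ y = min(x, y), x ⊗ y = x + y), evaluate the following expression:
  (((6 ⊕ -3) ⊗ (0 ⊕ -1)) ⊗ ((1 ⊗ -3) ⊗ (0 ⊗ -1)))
(((6 ⊕ -3) ⊗ (0 ⊕ -1)) ⊗ ((1 ⊗ -3) ⊗ (0 ⊗ -1))) = -7

Expand innermost to outermost. Recall ⊕ takes the minimum of its arguments and ⊗ takes their sum. Working out the expression (((6 ⊕ -3) ⊗ (0 ⊕ -1)) ⊗ ((1 ⊗ -3) ⊗ (0 ⊗ -1))) gives -7.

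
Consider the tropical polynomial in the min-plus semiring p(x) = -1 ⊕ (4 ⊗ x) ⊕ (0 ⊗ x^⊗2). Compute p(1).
p(1) = -1

A tropical monomial a ⊗ x^⊗i evaluates to a + i · x. Evaluating each term at x = 1:
  Term 0 contributes -1 + 0 · 1 = -1
  Term 1 contributes 4 + 1 · 1 = 5
  Term 2 contributes 0 + 2 · 1 = 2
p(1) = ⊕ of these = min[-1, 5, 2] = -1.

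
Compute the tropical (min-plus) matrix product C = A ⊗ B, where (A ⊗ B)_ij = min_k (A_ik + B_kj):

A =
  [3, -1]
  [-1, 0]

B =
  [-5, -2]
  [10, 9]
A ⊗ B =
  [-2, 1]
  [-6, -3]

Apply the min-plus product entry-by-entry:
  C[0][0] = min over k of (A[0][0] + B[0][0] = 3 + -5 = -2, A[0][1] + B[1][0] = -1 + 10 = 9) = -2 (attained at k = 0)
  C[0][1] = min over k of (A[0][0] + B[0][1] = 3 + -2 = 1, A[0][1] + B[1][1] = -1 + 9 = 8) = 1 (attained at k = 0)
  C[1][0] = min over k of (A[1][0] + B[0][0] = -1 + -5 = -6, A[1][1] + B[1][0] = 0 + 10 = 10) = -6 (attained at k = 0)
  C[1][1] = min over k of (A[1][0] + B[0][1] = -1 + -2 = -3, A[1][1] + B[1][1] = 0 + 9 = 9) = -3 (attained at k = 0)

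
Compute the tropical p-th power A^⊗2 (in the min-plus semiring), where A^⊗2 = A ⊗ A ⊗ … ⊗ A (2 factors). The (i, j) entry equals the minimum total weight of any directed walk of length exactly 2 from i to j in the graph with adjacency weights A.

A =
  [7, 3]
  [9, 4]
A^⊗2 =
  [12, 7]
  [13, 8]

Each entry (A^⊗2)_ij equals the minimum over all length-2 walks i = v_0 → v_1 → … → v_2 = j of Σ_t A[v_t][v_{t+1}]. For example, for (i, j) = (0, 1) we minimise over 2 possible intermediate vertex sequences; the minimum is 7, attained along the walk 0 → 1 → 1.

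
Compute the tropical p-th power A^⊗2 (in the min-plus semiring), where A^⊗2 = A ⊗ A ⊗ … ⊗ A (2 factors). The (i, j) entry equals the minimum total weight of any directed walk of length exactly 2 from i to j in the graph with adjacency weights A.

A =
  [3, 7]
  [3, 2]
A^⊗2 =
  [6, 9]
  [5, 4]

Each entry (A^⊗2)_ij equals the minimum over all length-2 walks i = v_0 → v_1 → … → v_2 = j of Σ_t A[v_t][v_{t+1}]. For example, for (i, j) = (0, 1) we minimise over 2 possible intermediate vertex sequences; the minimum is 9, attained along the walk 0 → 1 → 1.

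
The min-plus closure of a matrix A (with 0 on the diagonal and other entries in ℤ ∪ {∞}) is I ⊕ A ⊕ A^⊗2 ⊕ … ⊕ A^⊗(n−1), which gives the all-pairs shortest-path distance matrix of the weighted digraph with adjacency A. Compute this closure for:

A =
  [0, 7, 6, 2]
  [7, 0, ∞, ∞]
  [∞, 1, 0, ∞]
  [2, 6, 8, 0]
Closure =
  [0, 7, 6, 2]
  [7, 0, 13, 9]
  [8, 1, 0, 10]
  [2, 6, 8, 0]

This is the Floyd-Warshall all-pairs shortest-path computation. For each intermediate vertex k = 0, 1, …, 3, update dist[i][j] ← min(dist[i][j], dist[i][k] + dist[k][j]). The final matrix gives, for each (i, j), the minimum total weight of any directed path from i to j (possibly empty when i = j).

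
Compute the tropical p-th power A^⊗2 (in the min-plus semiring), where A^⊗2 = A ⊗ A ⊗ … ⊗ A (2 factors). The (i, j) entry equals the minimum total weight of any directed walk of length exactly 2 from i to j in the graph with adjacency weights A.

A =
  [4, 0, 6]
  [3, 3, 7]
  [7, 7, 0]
A^⊗2 =
  [3, 3, 6]
  [6, 3, 7]
  [7, 7, 0]

Each entry (A^⊗2)_ij equals the minimum over all length-2 walks i = v_0 → v_1 → … → v_2 = j of Σ_t A[v_t][v_{t+1}]. For example, for (i, j) = (0, 2) we minimise over 3 possible intermediate vertex sequences; the minimum is 6, attained along the walk 0 → 2 → 2.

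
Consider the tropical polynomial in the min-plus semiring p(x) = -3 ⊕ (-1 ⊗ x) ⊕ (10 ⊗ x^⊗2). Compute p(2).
p(2) = -3

A tropical monomial a ⊗ x^⊗i evaluates to a + i · x. Evaluating each term at x = 2:
  Term 0 contributes -3 + 0 · 2 = -3
  Term 1 contributes -1 + 1 · 2 = 1
  Term 2 contributes 10 + 2 · 2 = 14
p(2) = ⊕ of these = min[-3, 1, 14] = -3.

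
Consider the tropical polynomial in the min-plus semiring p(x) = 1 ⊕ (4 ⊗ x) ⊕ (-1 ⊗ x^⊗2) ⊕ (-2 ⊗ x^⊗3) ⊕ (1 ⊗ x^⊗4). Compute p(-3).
p(-3) = -11

A tropical monomial a ⊗ x^⊗i evaluates to a + i · x. Evaluating each term at x = -3:
  Term 0 contributes 1 + 0 · -3 = 1
  Term 1 contributes 4 + 1 · -3 = 1
  Term 2 contributes -1 + 2 · -3 = -7
  Term 3 contributes -2 + 3 · -3 = -11
  Term 4 contributes 1 + 4 · -3 = -11
p(-3) = ⊕ of these = min[1, 1, -7, -11, -11] = -11.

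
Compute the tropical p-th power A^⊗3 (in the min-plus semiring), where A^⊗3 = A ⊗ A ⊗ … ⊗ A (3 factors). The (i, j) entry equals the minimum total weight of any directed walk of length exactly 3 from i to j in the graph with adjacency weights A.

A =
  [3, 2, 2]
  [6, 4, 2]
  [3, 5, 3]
A^⊗3 =
  [7, 7, 7]
  [8, 7, 7]
  [8, 8, 7]

Each entry (A^⊗3)_ij equals the minimum over all length-3 walks i = v_0 → v_1 → … → v_3 = j of Σ_t A[v_t][v_{t+1}]. For example, for (i, j) = (0, 2) we minimise over 9 possible intermediate vertex sequences; the minimum is 7, attained along the walk 0 → 0 → 1 → 2.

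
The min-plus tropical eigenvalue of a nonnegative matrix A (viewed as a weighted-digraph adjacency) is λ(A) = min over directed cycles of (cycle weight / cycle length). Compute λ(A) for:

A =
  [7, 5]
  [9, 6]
λ(A) = 6

Enumerate directed cycles and compute their means (weight / length). Sample:
  cycle 0 → 0: weight = 7, length = 1, mean = 7/1 ≈ 7.000
  cycle 1 → 1: weight = 6, length = 1, mean = 6/1 ≈ 6.000
  cycle 0 → 1 → 0: weight = 14, length = 2, mean = 14/2 ≈ 7.000
  cycle 1 → 0 → 1: weight = 14, length = 2, mean = 14/2 ≈ 7.000
Minimum mean = 6.000, attained e.g. along the cycle 1 → 1 with weight 6 and length 1. So λ(A) = 6/1 = 6.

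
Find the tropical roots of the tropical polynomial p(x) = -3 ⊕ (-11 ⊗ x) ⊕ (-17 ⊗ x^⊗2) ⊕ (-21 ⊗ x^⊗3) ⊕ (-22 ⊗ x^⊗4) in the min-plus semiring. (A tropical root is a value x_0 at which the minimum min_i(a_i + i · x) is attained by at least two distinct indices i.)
Roots: {1, 4, 6, 8}

Each tropical root is a break point of the lower envelope of the lines y = a_i + i · x (there are 5 lines, with slopes 0, 1, ..., 4). Only the lines that attain the minimum somewhere contribute to roots; other lines are dominated. Here the surviving (envelope) indices are i = 4, i = 3, i = 2, i = 1, i = 0.
Intersections between consecutive envelope lines give the roots: for adjacent envelope indices i < j the intersection is x = (a_i − a_j) / (j − i). Reading off the sorted break points: {1, 4, 6, 8}.
Verification: at each break x_0, at least two indices attain the minimum of min_i(a_i + i · x_0).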